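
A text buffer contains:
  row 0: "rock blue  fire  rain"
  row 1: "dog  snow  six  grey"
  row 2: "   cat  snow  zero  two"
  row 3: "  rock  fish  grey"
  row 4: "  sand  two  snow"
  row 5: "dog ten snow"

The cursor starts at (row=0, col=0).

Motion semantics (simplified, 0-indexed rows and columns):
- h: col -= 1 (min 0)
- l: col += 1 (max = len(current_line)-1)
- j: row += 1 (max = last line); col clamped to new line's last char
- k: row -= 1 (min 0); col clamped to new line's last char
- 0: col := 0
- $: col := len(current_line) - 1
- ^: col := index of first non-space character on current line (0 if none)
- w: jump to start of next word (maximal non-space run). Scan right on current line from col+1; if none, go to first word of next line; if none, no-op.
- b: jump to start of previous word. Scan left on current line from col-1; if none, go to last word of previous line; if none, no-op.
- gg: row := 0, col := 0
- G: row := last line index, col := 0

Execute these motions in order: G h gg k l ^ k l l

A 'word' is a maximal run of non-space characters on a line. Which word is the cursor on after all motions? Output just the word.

Answer: rock

Derivation:
After 1 (G): row=5 col=0 char='d'
After 2 (h): row=5 col=0 char='d'
After 3 (gg): row=0 col=0 char='r'
After 4 (k): row=0 col=0 char='r'
After 5 (l): row=0 col=1 char='o'
After 6 (^): row=0 col=0 char='r'
After 7 (k): row=0 col=0 char='r'
After 8 (l): row=0 col=1 char='o'
After 9 (l): row=0 col=2 char='c'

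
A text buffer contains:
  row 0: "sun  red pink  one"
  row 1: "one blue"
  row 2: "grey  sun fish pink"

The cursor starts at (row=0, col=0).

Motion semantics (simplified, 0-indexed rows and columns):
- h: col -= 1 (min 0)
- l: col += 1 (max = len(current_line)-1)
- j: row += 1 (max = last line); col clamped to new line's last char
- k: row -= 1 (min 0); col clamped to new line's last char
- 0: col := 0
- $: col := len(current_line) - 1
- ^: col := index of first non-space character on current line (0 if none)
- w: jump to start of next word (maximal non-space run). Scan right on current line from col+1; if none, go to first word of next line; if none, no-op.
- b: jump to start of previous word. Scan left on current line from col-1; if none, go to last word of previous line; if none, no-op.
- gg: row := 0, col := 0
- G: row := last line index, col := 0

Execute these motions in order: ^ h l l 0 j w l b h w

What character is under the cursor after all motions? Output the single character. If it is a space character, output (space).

Answer: b

Derivation:
After 1 (^): row=0 col=0 char='s'
After 2 (h): row=0 col=0 char='s'
After 3 (l): row=0 col=1 char='u'
After 4 (l): row=0 col=2 char='n'
After 5 (0): row=0 col=0 char='s'
After 6 (j): row=1 col=0 char='o'
After 7 (w): row=1 col=4 char='b'
After 8 (l): row=1 col=5 char='l'
After 9 (b): row=1 col=4 char='b'
After 10 (h): row=1 col=3 char='_'
After 11 (w): row=1 col=4 char='b'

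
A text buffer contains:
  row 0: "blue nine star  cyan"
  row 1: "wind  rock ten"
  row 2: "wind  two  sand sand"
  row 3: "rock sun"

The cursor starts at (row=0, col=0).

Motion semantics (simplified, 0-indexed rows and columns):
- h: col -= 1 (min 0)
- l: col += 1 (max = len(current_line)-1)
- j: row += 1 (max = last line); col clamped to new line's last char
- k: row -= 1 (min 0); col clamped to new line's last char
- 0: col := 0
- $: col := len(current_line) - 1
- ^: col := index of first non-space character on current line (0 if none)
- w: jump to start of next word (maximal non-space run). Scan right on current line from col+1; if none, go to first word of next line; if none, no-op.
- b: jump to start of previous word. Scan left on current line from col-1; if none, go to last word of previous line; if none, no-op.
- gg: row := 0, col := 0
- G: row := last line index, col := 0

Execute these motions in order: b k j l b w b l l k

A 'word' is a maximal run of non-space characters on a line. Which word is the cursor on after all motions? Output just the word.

After 1 (b): row=0 col=0 char='b'
After 2 (k): row=0 col=0 char='b'
After 3 (j): row=1 col=0 char='w'
After 4 (l): row=1 col=1 char='i'
After 5 (b): row=1 col=0 char='w'
After 6 (w): row=1 col=6 char='r'
After 7 (b): row=1 col=0 char='w'
After 8 (l): row=1 col=1 char='i'
After 9 (l): row=1 col=2 char='n'
After 10 (k): row=0 col=2 char='u'

Answer: blue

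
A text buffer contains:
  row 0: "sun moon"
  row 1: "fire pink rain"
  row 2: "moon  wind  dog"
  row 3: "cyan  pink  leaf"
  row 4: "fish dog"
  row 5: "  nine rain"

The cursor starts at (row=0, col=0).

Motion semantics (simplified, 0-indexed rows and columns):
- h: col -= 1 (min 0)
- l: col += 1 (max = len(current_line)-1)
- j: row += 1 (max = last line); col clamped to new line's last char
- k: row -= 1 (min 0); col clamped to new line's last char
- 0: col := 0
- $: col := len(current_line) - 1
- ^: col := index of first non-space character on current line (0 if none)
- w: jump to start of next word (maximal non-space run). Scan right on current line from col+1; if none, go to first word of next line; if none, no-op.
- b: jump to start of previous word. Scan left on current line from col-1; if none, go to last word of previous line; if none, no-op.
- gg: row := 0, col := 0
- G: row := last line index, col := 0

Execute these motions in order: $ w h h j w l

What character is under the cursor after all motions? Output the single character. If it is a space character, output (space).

After 1 ($): row=0 col=7 char='n'
After 2 (w): row=1 col=0 char='f'
After 3 (h): row=1 col=0 char='f'
After 4 (h): row=1 col=0 char='f'
After 5 (j): row=2 col=0 char='m'
After 6 (w): row=2 col=6 char='w'
After 7 (l): row=2 col=7 char='i'

Answer: i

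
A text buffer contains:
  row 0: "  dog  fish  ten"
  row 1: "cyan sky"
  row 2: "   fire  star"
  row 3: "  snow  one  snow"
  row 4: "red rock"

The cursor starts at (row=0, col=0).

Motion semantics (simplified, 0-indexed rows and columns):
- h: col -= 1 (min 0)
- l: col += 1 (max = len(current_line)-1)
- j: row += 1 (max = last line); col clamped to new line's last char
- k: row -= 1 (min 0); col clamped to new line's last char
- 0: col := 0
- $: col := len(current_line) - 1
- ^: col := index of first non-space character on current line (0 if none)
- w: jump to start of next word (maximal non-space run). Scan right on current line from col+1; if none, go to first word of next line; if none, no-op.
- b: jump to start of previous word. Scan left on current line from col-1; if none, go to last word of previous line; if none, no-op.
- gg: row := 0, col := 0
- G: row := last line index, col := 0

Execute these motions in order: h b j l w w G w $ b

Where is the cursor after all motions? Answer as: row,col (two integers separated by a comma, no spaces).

Answer: 4,4

Derivation:
After 1 (h): row=0 col=0 char='_'
After 2 (b): row=0 col=0 char='_'
After 3 (j): row=1 col=0 char='c'
After 4 (l): row=1 col=1 char='y'
After 5 (w): row=1 col=5 char='s'
After 6 (w): row=2 col=3 char='f'
After 7 (G): row=4 col=0 char='r'
After 8 (w): row=4 col=4 char='r'
After 9 ($): row=4 col=7 char='k'
After 10 (b): row=4 col=4 char='r'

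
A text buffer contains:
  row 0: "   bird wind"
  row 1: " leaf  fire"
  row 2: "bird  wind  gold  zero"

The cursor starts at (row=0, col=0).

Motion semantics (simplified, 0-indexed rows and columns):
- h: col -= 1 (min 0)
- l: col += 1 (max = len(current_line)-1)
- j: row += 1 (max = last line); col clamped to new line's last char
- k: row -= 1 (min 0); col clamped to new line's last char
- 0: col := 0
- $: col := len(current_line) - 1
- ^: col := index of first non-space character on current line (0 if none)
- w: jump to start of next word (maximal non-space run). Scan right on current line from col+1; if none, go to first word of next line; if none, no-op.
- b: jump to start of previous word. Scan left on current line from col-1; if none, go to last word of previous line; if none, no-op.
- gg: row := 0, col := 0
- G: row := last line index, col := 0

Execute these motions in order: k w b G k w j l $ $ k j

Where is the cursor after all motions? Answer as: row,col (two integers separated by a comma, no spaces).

Answer: 2,10

Derivation:
After 1 (k): row=0 col=0 char='_'
After 2 (w): row=0 col=3 char='b'
After 3 (b): row=0 col=3 char='b'
After 4 (G): row=2 col=0 char='b'
After 5 (k): row=1 col=0 char='_'
After 6 (w): row=1 col=1 char='l'
After 7 (j): row=2 col=1 char='i'
After 8 (l): row=2 col=2 char='r'
After 9 ($): row=2 col=21 char='o'
After 10 ($): row=2 col=21 char='o'
After 11 (k): row=1 col=10 char='e'
After 12 (j): row=2 col=10 char='_'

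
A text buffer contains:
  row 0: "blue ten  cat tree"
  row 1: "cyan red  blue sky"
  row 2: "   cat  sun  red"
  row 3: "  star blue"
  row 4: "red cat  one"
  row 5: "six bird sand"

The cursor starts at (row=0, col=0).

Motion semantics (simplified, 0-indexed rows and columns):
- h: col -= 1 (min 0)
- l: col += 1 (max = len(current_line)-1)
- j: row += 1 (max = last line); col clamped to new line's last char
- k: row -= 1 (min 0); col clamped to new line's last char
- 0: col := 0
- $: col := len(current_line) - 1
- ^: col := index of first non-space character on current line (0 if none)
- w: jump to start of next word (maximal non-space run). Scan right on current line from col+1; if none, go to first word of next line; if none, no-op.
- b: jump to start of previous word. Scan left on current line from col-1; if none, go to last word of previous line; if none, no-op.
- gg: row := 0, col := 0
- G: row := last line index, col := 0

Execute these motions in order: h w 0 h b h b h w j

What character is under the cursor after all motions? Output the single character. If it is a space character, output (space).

Answer: r

Derivation:
After 1 (h): row=0 col=0 char='b'
After 2 (w): row=0 col=5 char='t'
After 3 (0): row=0 col=0 char='b'
After 4 (h): row=0 col=0 char='b'
After 5 (b): row=0 col=0 char='b'
After 6 (h): row=0 col=0 char='b'
After 7 (b): row=0 col=0 char='b'
After 8 (h): row=0 col=0 char='b'
After 9 (w): row=0 col=5 char='t'
After 10 (j): row=1 col=5 char='r'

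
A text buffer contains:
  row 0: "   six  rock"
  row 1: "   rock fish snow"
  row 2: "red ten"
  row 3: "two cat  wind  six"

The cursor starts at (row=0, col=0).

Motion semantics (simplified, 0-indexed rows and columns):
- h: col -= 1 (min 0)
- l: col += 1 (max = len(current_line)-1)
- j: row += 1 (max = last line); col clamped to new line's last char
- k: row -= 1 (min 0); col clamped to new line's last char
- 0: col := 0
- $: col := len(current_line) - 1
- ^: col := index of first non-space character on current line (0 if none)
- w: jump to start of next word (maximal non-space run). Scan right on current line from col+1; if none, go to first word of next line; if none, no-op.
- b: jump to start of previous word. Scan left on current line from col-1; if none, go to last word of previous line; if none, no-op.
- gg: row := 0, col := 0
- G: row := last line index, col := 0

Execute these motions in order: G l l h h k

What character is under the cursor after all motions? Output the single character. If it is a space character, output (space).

After 1 (G): row=3 col=0 char='t'
After 2 (l): row=3 col=1 char='w'
After 3 (l): row=3 col=2 char='o'
After 4 (h): row=3 col=1 char='w'
After 5 (h): row=3 col=0 char='t'
After 6 (k): row=2 col=0 char='r'

Answer: r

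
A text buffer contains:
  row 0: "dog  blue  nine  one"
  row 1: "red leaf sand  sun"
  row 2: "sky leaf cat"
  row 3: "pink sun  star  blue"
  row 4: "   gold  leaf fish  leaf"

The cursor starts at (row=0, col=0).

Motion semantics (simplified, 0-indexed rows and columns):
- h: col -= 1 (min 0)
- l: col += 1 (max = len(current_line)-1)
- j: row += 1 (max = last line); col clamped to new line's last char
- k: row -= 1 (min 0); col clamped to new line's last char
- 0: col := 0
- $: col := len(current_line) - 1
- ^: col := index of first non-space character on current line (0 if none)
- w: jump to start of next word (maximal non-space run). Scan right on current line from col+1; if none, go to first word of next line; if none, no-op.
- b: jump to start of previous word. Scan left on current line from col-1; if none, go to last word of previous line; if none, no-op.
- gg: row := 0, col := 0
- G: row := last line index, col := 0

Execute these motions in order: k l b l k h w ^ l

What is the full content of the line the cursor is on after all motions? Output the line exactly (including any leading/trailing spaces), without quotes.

After 1 (k): row=0 col=0 char='d'
After 2 (l): row=0 col=1 char='o'
After 3 (b): row=0 col=0 char='d'
After 4 (l): row=0 col=1 char='o'
After 5 (k): row=0 col=1 char='o'
After 6 (h): row=0 col=0 char='d'
After 7 (w): row=0 col=5 char='b'
After 8 (^): row=0 col=0 char='d'
After 9 (l): row=0 col=1 char='o'

Answer: dog  blue  nine  one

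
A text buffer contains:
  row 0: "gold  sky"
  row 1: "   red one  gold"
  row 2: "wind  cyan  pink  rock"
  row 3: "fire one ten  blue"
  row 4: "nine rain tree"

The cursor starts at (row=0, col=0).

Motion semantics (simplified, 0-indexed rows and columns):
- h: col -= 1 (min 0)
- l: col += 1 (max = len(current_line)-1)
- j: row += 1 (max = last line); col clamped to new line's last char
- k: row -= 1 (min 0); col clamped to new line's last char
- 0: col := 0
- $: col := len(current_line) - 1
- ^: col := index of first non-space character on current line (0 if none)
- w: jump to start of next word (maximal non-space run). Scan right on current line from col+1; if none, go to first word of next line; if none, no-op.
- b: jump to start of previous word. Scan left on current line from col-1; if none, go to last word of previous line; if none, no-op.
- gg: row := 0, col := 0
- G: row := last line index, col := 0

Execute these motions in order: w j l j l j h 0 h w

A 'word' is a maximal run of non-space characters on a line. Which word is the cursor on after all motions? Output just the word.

Answer: one

Derivation:
After 1 (w): row=0 col=6 char='s'
After 2 (j): row=1 col=6 char='_'
After 3 (l): row=1 col=7 char='o'
After 4 (j): row=2 col=7 char='y'
After 5 (l): row=2 col=8 char='a'
After 6 (j): row=3 col=8 char='_'
After 7 (h): row=3 col=7 char='e'
After 8 (0): row=3 col=0 char='f'
After 9 (h): row=3 col=0 char='f'
After 10 (w): row=3 col=5 char='o'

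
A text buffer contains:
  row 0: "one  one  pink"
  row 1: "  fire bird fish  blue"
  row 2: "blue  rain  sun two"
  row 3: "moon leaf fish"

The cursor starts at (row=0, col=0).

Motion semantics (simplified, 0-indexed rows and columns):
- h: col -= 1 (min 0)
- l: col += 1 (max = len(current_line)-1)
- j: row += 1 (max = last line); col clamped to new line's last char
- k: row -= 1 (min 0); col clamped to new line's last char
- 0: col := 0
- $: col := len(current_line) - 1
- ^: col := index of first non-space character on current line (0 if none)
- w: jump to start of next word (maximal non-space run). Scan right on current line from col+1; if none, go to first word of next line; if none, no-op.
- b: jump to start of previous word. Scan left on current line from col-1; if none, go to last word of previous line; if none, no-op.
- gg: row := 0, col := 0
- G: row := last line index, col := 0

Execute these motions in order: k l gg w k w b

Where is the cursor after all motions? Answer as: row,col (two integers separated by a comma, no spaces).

Answer: 0,5

Derivation:
After 1 (k): row=0 col=0 char='o'
After 2 (l): row=0 col=1 char='n'
After 3 (gg): row=0 col=0 char='o'
After 4 (w): row=0 col=5 char='o'
After 5 (k): row=0 col=5 char='o'
After 6 (w): row=0 col=10 char='p'
After 7 (b): row=0 col=5 char='o'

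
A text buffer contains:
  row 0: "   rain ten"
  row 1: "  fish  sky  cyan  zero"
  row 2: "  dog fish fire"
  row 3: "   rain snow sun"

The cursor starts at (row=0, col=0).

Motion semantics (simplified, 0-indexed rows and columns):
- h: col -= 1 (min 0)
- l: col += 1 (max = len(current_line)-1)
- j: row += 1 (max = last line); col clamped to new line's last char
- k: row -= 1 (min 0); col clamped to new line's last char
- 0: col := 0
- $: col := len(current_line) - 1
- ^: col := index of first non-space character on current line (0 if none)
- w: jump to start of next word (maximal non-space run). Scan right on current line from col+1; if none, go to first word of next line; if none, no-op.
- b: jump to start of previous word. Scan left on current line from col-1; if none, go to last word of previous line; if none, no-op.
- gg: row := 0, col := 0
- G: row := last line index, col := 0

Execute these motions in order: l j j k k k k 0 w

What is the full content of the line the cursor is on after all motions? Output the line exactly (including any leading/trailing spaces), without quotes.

Answer:    rain ten

Derivation:
After 1 (l): row=0 col=1 char='_'
After 2 (j): row=1 col=1 char='_'
After 3 (j): row=2 col=1 char='_'
After 4 (k): row=1 col=1 char='_'
After 5 (k): row=0 col=1 char='_'
After 6 (k): row=0 col=1 char='_'
After 7 (k): row=0 col=1 char='_'
After 8 (0): row=0 col=0 char='_'
After 9 (w): row=0 col=3 char='r'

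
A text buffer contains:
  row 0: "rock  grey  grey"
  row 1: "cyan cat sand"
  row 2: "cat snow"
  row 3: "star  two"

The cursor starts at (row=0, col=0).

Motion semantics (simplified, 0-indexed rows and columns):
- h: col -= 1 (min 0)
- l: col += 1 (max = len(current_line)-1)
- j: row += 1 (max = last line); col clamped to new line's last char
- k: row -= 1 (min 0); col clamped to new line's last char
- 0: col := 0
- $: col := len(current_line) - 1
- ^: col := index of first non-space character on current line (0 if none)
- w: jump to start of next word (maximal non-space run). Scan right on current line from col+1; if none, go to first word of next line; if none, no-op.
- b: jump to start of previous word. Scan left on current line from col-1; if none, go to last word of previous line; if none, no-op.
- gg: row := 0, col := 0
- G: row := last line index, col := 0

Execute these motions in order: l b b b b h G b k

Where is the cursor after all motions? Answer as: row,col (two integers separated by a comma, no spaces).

Answer: 1,4

Derivation:
After 1 (l): row=0 col=1 char='o'
After 2 (b): row=0 col=0 char='r'
After 3 (b): row=0 col=0 char='r'
After 4 (b): row=0 col=0 char='r'
After 5 (b): row=0 col=0 char='r'
After 6 (h): row=0 col=0 char='r'
After 7 (G): row=3 col=0 char='s'
After 8 (b): row=2 col=4 char='s'
After 9 (k): row=1 col=4 char='_'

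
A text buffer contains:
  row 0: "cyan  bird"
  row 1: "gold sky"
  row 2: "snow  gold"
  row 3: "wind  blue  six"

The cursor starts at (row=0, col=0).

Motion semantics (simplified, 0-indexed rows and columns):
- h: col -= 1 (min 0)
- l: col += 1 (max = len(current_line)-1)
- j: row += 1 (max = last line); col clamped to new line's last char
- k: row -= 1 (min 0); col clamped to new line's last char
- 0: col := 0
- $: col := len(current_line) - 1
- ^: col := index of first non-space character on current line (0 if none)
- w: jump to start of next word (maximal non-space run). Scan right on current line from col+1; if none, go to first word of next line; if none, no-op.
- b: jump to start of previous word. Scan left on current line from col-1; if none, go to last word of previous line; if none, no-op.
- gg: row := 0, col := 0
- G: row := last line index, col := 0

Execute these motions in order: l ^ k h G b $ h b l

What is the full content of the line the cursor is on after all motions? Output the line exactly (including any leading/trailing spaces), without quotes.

After 1 (l): row=0 col=1 char='y'
After 2 (^): row=0 col=0 char='c'
After 3 (k): row=0 col=0 char='c'
After 4 (h): row=0 col=0 char='c'
After 5 (G): row=3 col=0 char='w'
After 6 (b): row=2 col=6 char='g'
After 7 ($): row=2 col=9 char='d'
After 8 (h): row=2 col=8 char='l'
After 9 (b): row=2 col=6 char='g'
After 10 (l): row=2 col=7 char='o'

Answer: snow  gold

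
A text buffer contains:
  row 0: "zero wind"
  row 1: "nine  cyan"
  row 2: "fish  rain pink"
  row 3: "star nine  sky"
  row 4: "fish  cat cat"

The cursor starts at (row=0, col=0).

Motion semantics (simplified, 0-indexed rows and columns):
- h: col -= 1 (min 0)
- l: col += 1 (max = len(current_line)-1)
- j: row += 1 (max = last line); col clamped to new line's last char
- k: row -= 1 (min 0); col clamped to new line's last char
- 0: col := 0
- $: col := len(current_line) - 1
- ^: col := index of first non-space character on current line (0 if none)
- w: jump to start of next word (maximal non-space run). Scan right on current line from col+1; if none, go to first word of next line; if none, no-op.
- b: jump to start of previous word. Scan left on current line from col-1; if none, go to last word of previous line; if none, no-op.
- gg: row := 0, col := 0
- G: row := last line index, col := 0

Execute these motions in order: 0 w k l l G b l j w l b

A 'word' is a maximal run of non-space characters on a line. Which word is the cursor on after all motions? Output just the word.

After 1 (0): row=0 col=0 char='z'
After 2 (w): row=0 col=5 char='w'
After 3 (k): row=0 col=5 char='w'
After 4 (l): row=0 col=6 char='i'
After 5 (l): row=0 col=7 char='n'
After 6 (G): row=4 col=0 char='f'
After 7 (b): row=3 col=11 char='s'
After 8 (l): row=3 col=12 char='k'
After 9 (j): row=4 col=12 char='t'
After 10 (w): row=4 col=12 char='t'
After 11 (l): row=4 col=12 char='t'
After 12 (b): row=4 col=10 char='c'

Answer: cat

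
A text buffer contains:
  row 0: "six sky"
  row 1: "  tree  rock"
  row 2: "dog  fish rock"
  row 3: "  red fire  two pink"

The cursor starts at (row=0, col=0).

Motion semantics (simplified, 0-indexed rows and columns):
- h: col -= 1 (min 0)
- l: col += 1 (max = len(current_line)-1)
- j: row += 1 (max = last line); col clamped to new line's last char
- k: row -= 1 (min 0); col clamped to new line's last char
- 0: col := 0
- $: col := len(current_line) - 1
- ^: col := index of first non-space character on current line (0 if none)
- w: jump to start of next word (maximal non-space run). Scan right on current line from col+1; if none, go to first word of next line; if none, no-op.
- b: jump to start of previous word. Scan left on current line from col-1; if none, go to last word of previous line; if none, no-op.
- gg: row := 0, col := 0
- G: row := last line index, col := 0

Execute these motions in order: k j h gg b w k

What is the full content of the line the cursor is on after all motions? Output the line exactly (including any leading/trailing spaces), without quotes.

Answer: six sky

Derivation:
After 1 (k): row=0 col=0 char='s'
After 2 (j): row=1 col=0 char='_'
After 3 (h): row=1 col=0 char='_'
After 4 (gg): row=0 col=0 char='s'
After 5 (b): row=0 col=0 char='s'
After 6 (w): row=0 col=4 char='s'
After 7 (k): row=0 col=4 char='s'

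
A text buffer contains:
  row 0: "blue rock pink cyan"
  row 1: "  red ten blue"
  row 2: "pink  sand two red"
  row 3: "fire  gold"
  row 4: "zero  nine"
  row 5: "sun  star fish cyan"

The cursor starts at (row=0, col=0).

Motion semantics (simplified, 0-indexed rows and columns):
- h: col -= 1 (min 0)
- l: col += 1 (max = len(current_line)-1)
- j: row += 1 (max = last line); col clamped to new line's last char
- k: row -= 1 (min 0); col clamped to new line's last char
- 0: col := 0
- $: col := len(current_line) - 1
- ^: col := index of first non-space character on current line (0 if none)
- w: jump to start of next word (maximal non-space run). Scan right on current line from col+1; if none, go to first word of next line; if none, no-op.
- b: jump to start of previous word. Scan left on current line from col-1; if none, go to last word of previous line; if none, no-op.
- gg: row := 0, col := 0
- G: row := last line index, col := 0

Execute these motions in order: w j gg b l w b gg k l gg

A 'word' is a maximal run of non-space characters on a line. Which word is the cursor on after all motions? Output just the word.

After 1 (w): row=0 col=5 char='r'
After 2 (j): row=1 col=5 char='_'
After 3 (gg): row=0 col=0 char='b'
After 4 (b): row=0 col=0 char='b'
After 5 (l): row=0 col=1 char='l'
After 6 (w): row=0 col=5 char='r'
After 7 (b): row=0 col=0 char='b'
After 8 (gg): row=0 col=0 char='b'
After 9 (k): row=0 col=0 char='b'
After 10 (l): row=0 col=1 char='l'
After 11 (gg): row=0 col=0 char='b'

Answer: blue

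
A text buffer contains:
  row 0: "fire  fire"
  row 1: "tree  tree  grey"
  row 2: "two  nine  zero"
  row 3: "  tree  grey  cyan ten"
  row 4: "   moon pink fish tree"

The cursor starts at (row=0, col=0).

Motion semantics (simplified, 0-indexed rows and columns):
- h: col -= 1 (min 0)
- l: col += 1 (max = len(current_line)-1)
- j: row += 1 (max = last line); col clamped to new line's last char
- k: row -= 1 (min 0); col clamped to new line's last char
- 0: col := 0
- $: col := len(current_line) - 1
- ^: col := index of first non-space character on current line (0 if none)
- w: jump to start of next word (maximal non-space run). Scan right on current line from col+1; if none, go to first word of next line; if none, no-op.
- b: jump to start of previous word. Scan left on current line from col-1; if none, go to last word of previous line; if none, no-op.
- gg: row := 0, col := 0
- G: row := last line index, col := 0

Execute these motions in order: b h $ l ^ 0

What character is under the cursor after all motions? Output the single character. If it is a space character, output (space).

After 1 (b): row=0 col=0 char='f'
After 2 (h): row=0 col=0 char='f'
After 3 ($): row=0 col=9 char='e'
After 4 (l): row=0 col=9 char='e'
After 5 (^): row=0 col=0 char='f'
After 6 (0): row=0 col=0 char='f'

Answer: f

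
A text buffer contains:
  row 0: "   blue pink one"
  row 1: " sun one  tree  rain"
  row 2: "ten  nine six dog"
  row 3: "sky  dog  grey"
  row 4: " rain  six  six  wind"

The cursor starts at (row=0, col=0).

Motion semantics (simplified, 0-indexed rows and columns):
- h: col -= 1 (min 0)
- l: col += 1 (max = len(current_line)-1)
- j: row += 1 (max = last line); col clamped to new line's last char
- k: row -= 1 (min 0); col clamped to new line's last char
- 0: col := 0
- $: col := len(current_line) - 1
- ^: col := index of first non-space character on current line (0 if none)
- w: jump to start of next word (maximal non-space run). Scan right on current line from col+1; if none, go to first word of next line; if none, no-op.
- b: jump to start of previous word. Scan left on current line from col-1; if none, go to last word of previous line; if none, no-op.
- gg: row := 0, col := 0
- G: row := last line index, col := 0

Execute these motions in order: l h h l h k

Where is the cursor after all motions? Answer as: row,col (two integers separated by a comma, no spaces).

Answer: 0,0

Derivation:
After 1 (l): row=0 col=1 char='_'
After 2 (h): row=0 col=0 char='_'
After 3 (h): row=0 col=0 char='_'
After 4 (l): row=0 col=1 char='_'
After 5 (h): row=0 col=0 char='_'
After 6 (k): row=0 col=0 char='_'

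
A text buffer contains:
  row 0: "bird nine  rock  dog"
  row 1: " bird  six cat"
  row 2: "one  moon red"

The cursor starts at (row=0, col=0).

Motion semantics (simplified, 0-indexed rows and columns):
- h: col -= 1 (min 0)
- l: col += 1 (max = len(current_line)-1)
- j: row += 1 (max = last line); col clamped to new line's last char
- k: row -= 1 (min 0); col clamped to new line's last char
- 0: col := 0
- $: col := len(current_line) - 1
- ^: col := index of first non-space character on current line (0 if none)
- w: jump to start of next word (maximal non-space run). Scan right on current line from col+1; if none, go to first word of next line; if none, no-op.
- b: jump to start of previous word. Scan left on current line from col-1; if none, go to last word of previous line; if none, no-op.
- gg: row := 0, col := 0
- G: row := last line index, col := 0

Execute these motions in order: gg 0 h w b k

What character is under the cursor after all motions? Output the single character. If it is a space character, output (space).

Answer: b

Derivation:
After 1 (gg): row=0 col=0 char='b'
After 2 (0): row=0 col=0 char='b'
After 3 (h): row=0 col=0 char='b'
After 4 (w): row=0 col=5 char='n'
After 5 (b): row=0 col=0 char='b'
After 6 (k): row=0 col=0 char='b'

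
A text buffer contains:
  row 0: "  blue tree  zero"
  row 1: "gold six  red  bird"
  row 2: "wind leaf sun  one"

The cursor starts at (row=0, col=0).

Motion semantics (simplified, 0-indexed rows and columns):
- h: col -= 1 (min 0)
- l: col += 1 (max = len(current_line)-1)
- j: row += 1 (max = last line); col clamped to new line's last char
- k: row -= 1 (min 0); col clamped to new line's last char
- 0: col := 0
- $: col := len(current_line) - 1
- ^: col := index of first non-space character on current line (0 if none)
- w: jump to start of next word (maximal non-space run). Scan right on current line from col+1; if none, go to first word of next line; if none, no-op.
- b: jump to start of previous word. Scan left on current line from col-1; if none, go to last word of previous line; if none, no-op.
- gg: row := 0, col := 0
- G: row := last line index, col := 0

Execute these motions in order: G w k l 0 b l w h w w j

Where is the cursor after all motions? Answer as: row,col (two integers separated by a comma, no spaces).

After 1 (G): row=2 col=0 char='w'
After 2 (w): row=2 col=5 char='l'
After 3 (k): row=1 col=5 char='s'
After 4 (l): row=1 col=6 char='i'
After 5 (0): row=1 col=0 char='g'
After 6 (b): row=0 col=13 char='z'
After 7 (l): row=0 col=14 char='e'
After 8 (w): row=1 col=0 char='g'
After 9 (h): row=1 col=0 char='g'
After 10 (w): row=1 col=5 char='s'
After 11 (w): row=1 col=10 char='r'
After 12 (j): row=2 col=10 char='s'

Answer: 2,10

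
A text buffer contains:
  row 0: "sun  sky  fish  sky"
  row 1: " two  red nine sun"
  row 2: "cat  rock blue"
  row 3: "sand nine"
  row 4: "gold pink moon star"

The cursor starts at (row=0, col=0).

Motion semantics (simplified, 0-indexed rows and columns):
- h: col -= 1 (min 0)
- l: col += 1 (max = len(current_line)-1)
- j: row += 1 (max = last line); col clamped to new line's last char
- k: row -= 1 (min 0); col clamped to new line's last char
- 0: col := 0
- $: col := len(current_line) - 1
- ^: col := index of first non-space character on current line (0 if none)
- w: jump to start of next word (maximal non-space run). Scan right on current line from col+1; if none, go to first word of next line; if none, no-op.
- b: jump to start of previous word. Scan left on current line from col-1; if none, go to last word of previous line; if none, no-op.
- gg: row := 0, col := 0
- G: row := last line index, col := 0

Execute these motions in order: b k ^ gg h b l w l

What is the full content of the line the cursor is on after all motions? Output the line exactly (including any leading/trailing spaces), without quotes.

Answer: sun  sky  fish  sky

Derivation:
After 1 (b): row=0 col=0 char='s'
After 2 (k): row=0 col=0 char='s'
After 3 (^): row=0 col=0 char='s'
After 4 (gg): row=0 col=0 char='s'
After 5 (h): row=0 col=0 char='s'
After 6 (b): row=0 col=0 char='s'
After 7 (l): row=0 col=1 char='u'
After 8 (w): row=0 col=5 char='s'
After 9 (l): row=0 col=6 char='k'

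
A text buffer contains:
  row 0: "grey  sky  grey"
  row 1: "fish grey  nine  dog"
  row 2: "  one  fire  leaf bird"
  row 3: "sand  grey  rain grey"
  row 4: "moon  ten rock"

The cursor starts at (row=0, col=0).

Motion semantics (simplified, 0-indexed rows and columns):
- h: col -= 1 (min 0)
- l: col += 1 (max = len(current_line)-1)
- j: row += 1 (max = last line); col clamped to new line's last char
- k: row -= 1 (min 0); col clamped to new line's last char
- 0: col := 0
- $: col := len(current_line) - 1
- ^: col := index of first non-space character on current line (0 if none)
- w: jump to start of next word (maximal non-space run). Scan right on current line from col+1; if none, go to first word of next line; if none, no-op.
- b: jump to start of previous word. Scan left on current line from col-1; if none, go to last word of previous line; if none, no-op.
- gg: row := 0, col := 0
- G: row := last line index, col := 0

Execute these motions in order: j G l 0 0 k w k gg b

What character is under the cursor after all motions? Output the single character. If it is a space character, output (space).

After 1 (j): row=1 col=0 char='f'
After 2 (G): row=4 col=0 char='m'
After 3 (l): row=4 col=1 char='o'
After 4 (0): row=4 col=0 char='m'
After 5 (0): row=4 col=0 char='m'
After 6 (k): row=3 col=0 char='s'
After 7 (w): row=3 col=6 char='g'
After 8 (k): row=2 col=6 char='_'
After 9 (gg): row=0 col=0 char='g'
After 10 (b): row=0 col=0 char='g'

Answer: g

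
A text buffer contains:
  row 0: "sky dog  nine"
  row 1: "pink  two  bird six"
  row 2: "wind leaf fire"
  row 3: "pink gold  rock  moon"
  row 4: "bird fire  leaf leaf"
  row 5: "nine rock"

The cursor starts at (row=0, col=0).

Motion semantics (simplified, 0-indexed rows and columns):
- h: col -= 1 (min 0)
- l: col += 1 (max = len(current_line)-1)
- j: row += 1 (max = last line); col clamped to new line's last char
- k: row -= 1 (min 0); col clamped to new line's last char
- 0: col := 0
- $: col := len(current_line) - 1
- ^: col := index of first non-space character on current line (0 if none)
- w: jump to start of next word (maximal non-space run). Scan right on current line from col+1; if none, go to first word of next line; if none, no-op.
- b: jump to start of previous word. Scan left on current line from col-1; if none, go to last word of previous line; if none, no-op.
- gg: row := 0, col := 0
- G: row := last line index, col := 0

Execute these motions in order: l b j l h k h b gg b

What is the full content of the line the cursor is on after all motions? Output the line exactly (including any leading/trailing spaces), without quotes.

After 1 (l): row=0 col=1 char='k'
After 2 (b): row=0 col=0 char='s'
After 3 (j): row=1 col=0 char='p'
After 4 (l): row=1 col=1 char='i'
After 5 (h): row=1 col=0 char='p'
After 6 (k): row=0 col=0 char='s'
After 7 (h): row=0 col=0 char='s'
After 8 (b): row=0 col=0 char='s'
After 9 (gg): row=0 col=0 char='s'
After 10 (b): row=0 col=0 char='s'

Answer: sky dog  nine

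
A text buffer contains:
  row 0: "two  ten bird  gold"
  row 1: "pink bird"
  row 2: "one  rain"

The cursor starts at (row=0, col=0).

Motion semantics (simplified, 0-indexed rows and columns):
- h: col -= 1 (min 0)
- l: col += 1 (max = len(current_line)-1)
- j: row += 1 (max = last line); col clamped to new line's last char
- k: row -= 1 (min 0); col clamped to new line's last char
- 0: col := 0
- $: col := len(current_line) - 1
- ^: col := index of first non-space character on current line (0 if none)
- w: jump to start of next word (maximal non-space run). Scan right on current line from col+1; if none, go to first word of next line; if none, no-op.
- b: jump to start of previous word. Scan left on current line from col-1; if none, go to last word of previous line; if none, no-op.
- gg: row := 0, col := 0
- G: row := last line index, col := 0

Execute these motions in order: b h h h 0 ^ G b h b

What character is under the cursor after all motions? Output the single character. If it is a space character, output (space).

After 1 (b): row=0 col=0 char='t'
After 2 (h): row=0 col=0 char='t'
After 3 (h): row=0 col=0 char='t'
After 4 (h): row=0 col=0 char='t'
After 5 (0): row=0 col=0 char='t'
After 6 (^): row=0 col=0 char='t'
After 7 (G): row=2 col=0 char='o'
After 8 (b): row=1 col=5 char='b'
After 9 (h): row=1 col=4 char='_'
After 10 (b): row=1 col=0 char='p'

Answer: p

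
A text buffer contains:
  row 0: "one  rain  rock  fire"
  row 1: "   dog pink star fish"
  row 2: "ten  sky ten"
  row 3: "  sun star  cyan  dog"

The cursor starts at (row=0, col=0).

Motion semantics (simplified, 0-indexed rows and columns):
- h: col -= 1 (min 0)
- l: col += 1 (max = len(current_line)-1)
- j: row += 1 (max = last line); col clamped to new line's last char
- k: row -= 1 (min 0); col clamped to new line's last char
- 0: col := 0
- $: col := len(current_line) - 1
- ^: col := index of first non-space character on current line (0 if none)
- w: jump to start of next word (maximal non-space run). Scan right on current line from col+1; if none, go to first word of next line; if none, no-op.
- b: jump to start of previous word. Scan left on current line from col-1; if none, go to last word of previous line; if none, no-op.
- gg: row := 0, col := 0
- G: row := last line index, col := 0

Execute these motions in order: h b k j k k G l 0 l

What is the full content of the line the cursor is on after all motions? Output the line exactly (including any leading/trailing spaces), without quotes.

Answer:   sun star  cyan  dog

Derivation:
After 1 (h): row=0 col=0 char='o'
After 2 (b): row=0 col=0 char='o'
After 3 (k): row=0 col=0 char='o'
After 4 (j): row=1 col=0 char='_'
After 5 (k): row=0 col=0 char='o'
After 6 (k): row=0 col=0 char='o'
After 7 (G): row=3 col=0 char='_'
After 8 (l): row=3 col=1 char='_'
After 9 (0): row=3 col=0 char='_'
After 10 (l): row=3 col=1 char='_'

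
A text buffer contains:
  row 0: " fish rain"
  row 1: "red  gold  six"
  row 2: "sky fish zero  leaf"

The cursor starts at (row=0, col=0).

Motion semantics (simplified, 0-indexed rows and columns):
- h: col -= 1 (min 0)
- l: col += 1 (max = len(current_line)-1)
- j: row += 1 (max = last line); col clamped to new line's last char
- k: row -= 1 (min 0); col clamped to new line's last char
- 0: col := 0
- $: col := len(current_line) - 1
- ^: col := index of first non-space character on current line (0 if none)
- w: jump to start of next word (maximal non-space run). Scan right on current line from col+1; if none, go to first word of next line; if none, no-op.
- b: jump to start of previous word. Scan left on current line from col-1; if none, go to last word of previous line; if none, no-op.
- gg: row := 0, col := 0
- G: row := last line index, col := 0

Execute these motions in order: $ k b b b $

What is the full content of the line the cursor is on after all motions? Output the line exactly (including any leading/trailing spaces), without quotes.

Answer:  fish rain

Derivation:
After 1 ($): row=0 col=9 char='n'
After 2 (k): row=0 col=9 char='n'
After 3 (b): row=0 col=6 char='r'
After 4 (b): row=0 col=1 char='f'
After 5 (b): row=0 col=1 char='f'
After 6 ($): row=0 col=9 char='n'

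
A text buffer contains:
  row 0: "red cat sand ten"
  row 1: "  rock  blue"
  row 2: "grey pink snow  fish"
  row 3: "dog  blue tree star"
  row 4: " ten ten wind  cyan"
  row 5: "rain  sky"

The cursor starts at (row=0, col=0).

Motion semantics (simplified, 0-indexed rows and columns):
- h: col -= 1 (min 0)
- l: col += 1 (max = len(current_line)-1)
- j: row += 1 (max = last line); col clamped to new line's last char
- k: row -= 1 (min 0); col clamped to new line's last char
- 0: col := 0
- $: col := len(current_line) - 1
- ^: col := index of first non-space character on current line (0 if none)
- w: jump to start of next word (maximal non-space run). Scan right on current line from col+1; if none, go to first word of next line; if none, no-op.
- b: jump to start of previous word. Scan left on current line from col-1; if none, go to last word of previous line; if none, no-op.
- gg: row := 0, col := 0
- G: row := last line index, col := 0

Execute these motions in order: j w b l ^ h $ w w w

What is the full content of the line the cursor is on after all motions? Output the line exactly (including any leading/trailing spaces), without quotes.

Answer: grey pink snow  fish

Derivation:
After 1 (j): row=1 col=0 char='_'
After 2 (w): row=1 col=2 char='r'
After 3 (b): row=0 col=13 char='t'
After 4 (l): row=0 col=14 char='e'
After 5 (^): row=0 col=0 char='r'
After 6 (h): row=0 col=0 char='r'
After 7 ($): row=0 col=15 char='n'
After 8 (w): row=1 col=2 char='r'
After 9 (w): row=1 col=8 char='b'
After 10 (w): row=2 col=0 char='g'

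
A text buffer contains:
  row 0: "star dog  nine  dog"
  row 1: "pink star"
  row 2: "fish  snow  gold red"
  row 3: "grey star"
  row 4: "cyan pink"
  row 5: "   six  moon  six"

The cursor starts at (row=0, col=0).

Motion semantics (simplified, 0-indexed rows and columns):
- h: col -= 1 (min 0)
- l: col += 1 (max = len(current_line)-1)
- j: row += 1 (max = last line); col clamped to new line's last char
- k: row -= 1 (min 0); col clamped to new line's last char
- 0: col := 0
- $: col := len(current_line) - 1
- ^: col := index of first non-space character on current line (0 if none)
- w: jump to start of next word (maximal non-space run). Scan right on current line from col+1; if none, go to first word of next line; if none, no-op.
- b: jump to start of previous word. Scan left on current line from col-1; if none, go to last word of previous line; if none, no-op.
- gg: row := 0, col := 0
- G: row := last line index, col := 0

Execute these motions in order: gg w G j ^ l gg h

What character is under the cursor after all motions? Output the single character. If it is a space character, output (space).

After 1 (gg): row=0 col=0 char='s'
After 2 (w): row=0 col=5 char='d'
After 3 (G): row=5 col=0 char='_'
After 4 (j): row=5 col=0 char='_'
After 5 (^): row=5 col=3 char='s'
After 6 (l): row=5 col=4 char='i'
After 7 (gg): row=0 col=0 char='s'
After 8 (h): row=0 col=0 char='s'

Answer: s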